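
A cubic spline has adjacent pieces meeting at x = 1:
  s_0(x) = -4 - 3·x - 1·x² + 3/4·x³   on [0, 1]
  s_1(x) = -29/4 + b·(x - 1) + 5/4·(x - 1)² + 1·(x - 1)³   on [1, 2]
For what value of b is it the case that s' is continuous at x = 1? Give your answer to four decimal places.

s_0'(x) = -3 - 2·x + 9/4·x², so s_0'(1) = -11/4. On the right, s_1'(1) = b, so b = -11/4.

-2.7500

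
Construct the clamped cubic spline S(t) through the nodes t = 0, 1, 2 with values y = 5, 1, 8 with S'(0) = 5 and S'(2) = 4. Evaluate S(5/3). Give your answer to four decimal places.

Put m_i = S'' at the i-th knot. Here h = (1, 1) and Δ = (-4, 7), so the interior equations h_(i-1)·m_(i-1) + 2(h_(i-1)+h_i)·m_i + h_i·m_(i+1) = 6(Δ_i − Δ_(i-1)) read
  1·m_0 + 4·m_1 + 1·m_2 = 6(Δ_1 - Δ_0) = 66
Clamped end conditions give two more equations: 2h_0·m_0 + h_0·m_1 = 6(Δ_0 - S'(0)) = -54 and h_1·m_1 + 2h_1·m_2 = 6(S'(2) - Δ_1) = -18.
Solving: m_0 = -44, m_1 = 34, m_2 = -26.
On [1, 2], S(t) = 1 + 0·(t - 1) + 17·(t - 1)² - 10·(t - 1)³.
With (t - 1) = 2/3: S(5/3) = 151/27.

5.5926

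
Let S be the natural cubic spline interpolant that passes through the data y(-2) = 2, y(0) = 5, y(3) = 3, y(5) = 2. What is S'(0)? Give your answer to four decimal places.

Put M_i = S'' at the i-th knot. Here h = (2, 3, 2) and Δ = (3/2, -2/3, -1/2), so the interior equations h_(i-1)·M_(i-1) + 2(h_(i-1)+h_i)·M_i + h_i·M_(i+1) = 6(Δ_i − Δ_(i-1)) read
  2·M_0 + 10·M_1 + 3·M_2 = 6(Δ_1 - Δ_0) = -13
  3·M_1 + 10·M_2 + 2·M_3 = 6(Δ_2 - Δ_1) = 1
Natural end conditions: M_0 = M_3 = 0.
Hence M_0 = 0, M_1 = -19/13, M_2 = 7/13, M_3 = 0.
On [0, 3], S'(x) = b_1 + 2c_1·x + 3d_1·x² with b_1 = Δ_1 - h_1(2M_1 + M_2)/6 = 41/78, c_1 = M_1/2 = -19/26, d_1 = (M_2 - M_1)/(6h_1) = 1/9. So S'(0) = 41/78.

0.5256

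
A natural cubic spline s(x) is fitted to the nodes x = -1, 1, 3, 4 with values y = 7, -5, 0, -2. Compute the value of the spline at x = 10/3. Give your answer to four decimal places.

-0.2205

Write M_i for s''(x_i). With h_i = 2, 2, 1 and divided differences Δ_i = -6, 5/2, -2, the continuity of s' gives the tridiagonal system
  2·M_0 + 8·M_1 + 2·M_2 = 6(Δ_1 - Δ_0) = 51
  2·M_1 + 6·M_2 + 1·M_3 = 6(Δ_2 - Δ_1) = -27
Natural end conditions: M_0 = M_3 = 0.
Solving: M_0 = 0, M_1 = 90/11, M_2 = -159/22, M_3 = 0.
On [3, 4], s(x) = 0 + 9/22·(x - 3) - 159/44·(x - 3)² + 53/44·(x - 3)³.
With (x - 3) = 1/3: s(10/3) = -131/594.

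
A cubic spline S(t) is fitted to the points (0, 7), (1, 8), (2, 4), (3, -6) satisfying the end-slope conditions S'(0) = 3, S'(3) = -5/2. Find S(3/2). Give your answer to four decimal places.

7.1458

Put M_i = S'' at the i-th knot. Here h = (1, 1, 1) and Δ = (1, -4, -10), so the interior equations h_(i-1)·M_(i-1) + 2(h_(i-1)+h_i)·M_i + h_i·M_(i+1) = 6(Δ_i − Δ_(i-1)) read
  1·M_0 + 4·M_1 + 1·M_2 = 6(Δ_1 - Δ_0) = -30
  1·M_1 + 4·M_2 + 1·M_3 = 6(Δ_2 - Δ_1) = -36
Clamped end conditions give two more equations: 2h_0·M_0 + h_0·M_1 = 6(Δ_0 - S'(0)) = -12 and h_2·M_2 + 2h_2·M_3 = 6(S'(3) - Δ_2) = 45.
Hence M_0 = -73/15, M_1 = -34/15, M_2 = -241/15, M_3 = 458/15.
On [1, 2], S(t) = 8 - 17/30·(t - 1) - 17/15·(t - 1)² - 23/10·(t - 1)³.
With (t - 1) = 1/2: S(3/2) = 343/48.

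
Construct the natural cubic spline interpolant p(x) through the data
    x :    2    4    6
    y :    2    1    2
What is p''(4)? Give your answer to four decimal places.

With M_i denoting the second derivative at x_i, h_i = 2, 2, and Δ_i = (y_(i+1) − y_i)/h_i = -1/2, 1/2:
  2·M_0 + 8·M_1 + 2·M_2 = 6(Δ_1 - Δ_0) = 6
Natural end conditions: M_0 = M_2 = 0.
Forward elimination and back-substitution give M_0 = 0, M_1 = 3/4, M_2 = 0.

0.7500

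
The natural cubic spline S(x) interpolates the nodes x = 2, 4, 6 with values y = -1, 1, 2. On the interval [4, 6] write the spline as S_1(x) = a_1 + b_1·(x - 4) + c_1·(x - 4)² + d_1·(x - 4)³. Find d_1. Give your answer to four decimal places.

With m_i denoting the second derivative at x_i, h_i = 2, 2, and Δ_i = (y_(i+1) − y_i)/h_i = 1, 1/2:
  2·m_0 + 8·m_1 + 2·m_2 = 6(Δ_1 - Δ_0) = -3
Natural end conditions: m_0 = m_2 = 0.
Solving the tridiagonal system: m_0 = 0, m_1 = -3/8, m_2 = 0.
On [4, 6], with S_1(x) = a_1 + b_1·(x - 4) + c_1·(x - 4)² + d_1·(x - 4)³: c_1 = m_1/2 = -3/16, d_1 = (m_2 - m_1)/(6h_1) = 1/32, b_1 = Δ_1 - h_1(2m_1 + m_2)/6 = 3/4.

0.0313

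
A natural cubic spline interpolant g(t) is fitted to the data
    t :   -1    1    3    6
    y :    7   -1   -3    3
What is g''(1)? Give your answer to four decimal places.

Let σ_i = g''(x_i). Step sizes h_i = 2, 2, 3; slopes of the chords Δ_i = (y_(i+1) - y_i)/h_i = -4, -1, 2.
  2·σ_0 + 8·σ_1 + 2·σ_2 = 6(Δ_1 - Δ_0) = 18
  2·σ_1 + 10·σ_2 + 3·σ_3 = 6(Δ_2 - Δ_1) = 18
Natural end conditions: σ_0 = σ_3 = 0.
Forward elimination and back-substitution give σ_0 = 0, σ_1 = 36/19, σ_2 = 27/19, σ_3 = 0.

1.8947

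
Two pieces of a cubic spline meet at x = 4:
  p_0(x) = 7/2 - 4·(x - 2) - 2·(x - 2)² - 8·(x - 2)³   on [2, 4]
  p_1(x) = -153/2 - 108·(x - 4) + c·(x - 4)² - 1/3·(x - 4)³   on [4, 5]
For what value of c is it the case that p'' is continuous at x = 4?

-50

p_0''(x) = -4 - 48·(x - 2), so p_0''(4) = -100. On the right, p_1''(4) = 2c, so c = -50.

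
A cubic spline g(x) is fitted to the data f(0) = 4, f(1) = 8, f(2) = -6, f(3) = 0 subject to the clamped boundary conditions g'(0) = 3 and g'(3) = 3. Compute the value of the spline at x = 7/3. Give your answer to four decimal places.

Let σ_i = g''(x_i). Step sizes h_i = 1, 1, 1; slopes of the chords Δ_i = (y_(i+1) - y_i)/h_i = 4, -14, 6.
  1·σ_0 + 4·σ_1 + 1·σ_2 = 6(Δ_1 - Δ_0) = -108
  1·σ_1 + 4·σ_2 + 1·σ_3 = 6(Δ_2 - Δ_1) = 120
Clamped end conditions give two more equations: 2h_0·σ_0 + h_0·σ_1 = 6(Δ_0 - g'(0)) = 6 and h_2·σ_2 + 2h_2·σ_3 = 6(g'(3) - Δ_2) = -18.
Solving the tridiagonal system: σ_0 = 26, σ_1 = -46, σ_2 = 50, σ_3 = -34.
On [2, 3], g(x) = -6 - 5·(x - 2) + 25·(x - 2)² - 14·(x - 2)³.
With (x - 2) = 1/3: g(7/3) = -146/27.

-5.4074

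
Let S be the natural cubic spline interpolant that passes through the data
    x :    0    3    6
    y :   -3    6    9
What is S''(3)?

-1

Let m_i = S''(x_i). Step sizes h_i = 3, 3; slopes of the chords Δ_i = (y_(i+1) - y_i)/h_i = 3, 1.
  3·m_0 + 12·m_1 + 3·m_2 = 6(Δ_1 - Δ_0) = -12
Natural end conditions: m_0 = m_2 = 0.
Hence m_0 = 0, m_1 = -1, m_2 = 0.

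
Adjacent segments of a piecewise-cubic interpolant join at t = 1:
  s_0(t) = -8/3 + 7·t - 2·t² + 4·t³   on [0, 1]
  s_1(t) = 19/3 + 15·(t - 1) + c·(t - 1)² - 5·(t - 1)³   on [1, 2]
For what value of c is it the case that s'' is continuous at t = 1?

s_0''(t) = -4 + 24·t, so s_0''(1) = 20. On the right, s_1''(1) = 2c, so c = 10.

10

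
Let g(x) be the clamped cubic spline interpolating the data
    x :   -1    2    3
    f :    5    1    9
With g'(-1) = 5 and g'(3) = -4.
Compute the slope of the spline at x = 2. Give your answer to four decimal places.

9.3750

Let σ_i = g''(x_i). Step sizes h_i = 3, 1; slopes of the chords Δ_i = (y_(i+1) - y_i)/h_i = -4/3, 8.
  3·σ_0 + 8·σ_1 + 1·σ_2 = 6(Δ_1 - Δ_0) = 56
Clamped end conditions give two more equations: 2h_0·σ_0 + h_0·σ_1 = 6(Δ_0 - g'(-1)) = -38 and h_1·σ_1 + 2h_1·σ_2 = 6(g'(3) - Δ_1) = -72.
Solving the tridiagonal system: σ_0 = -187/12, σ_1 = 37/2, σ_2 = -181/4.
On [2, 3], g'(x) = b_1 + 2c_1·(x - 2) + 3d_1·(x - 2)² with b_1 = Δ_1 - h_1(2σ_1 + σ_2)/6 = 75/8, c_1 = σ_1/2 = 37/4, d_1 = (σ_2 - σ_1)/(6h_1) = -85/8. So g'(2) = 75/8.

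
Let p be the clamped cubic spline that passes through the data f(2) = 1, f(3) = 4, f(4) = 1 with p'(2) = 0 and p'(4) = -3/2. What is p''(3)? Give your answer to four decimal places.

Put m_i = p'' at the i-th knot. Here h = (1, 1) and Δ = (3, -3), so the interior equations h_(i-1)·m_(i-1) + 2(h_(i-1)+h_i)·m_i + h_i·m_(i+1) = 6(Δ_i − Δ_(i-1)) read
  1·m_0 + 4·m_1 + 1·m_2 = 6(Δ_1 - Δ_0) = -36
Clamped end conditions give two more equations: 2h_0·m_0 + h_0·m_1 = 6(Δ_0 - p'(2)) = 18 and h_1·m_1 + 2h_1·m_2 = 6(p'(4) - Δ_1) = 9.
Solving: m_0 = 69/4, m_1 = -33/2, m_2 = 51/4.

-16.5000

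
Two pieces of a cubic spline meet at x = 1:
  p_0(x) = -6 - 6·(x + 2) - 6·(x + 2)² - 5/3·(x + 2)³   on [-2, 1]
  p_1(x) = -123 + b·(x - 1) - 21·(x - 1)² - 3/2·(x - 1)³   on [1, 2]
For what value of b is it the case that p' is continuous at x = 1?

p_0'(x) = -6 - 12·(x + 2) - 5·(x + 2)², so p_0'(1) = -87. On the right, p_1'(1) = b, so b = -87.

-87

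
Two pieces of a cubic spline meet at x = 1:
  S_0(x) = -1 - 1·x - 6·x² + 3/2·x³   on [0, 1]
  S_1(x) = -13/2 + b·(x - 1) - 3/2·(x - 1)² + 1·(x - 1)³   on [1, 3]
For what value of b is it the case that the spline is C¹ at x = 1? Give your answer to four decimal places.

S_0'(x) = -1 - 12·x + 9/2·x², so S_0'(1) = -17/2. On the right, S_1'(1) = b, so b = -17/2.

-8.5000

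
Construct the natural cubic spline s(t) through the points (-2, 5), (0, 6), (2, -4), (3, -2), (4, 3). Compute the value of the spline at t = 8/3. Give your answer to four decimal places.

With m_i denoting the second derivative at x_i, h_i = 2, 2, 1, 1, and Δ_i = (y_(i+1) − y_i)/h_i = 1/2, -5, 2, 5:
  2·m_0 + 8·m_1 + 2·m_2 = 6(Δ_1 - Δ_0) = -33
  2·m_1 + 6·m_2 + 1·m_3 = 6(Δ_2 - Δ_1) = 42
  1·m_2 + 4·m_3 + 1·m_4 = 6(Δ_3 - Δ_2) = 18
Natural end conditions: m_0 = m_4 = 0.
Hence m_0 = 0, m_1 = -353/56, m_2 = 61/7, m_3 = 65/28, m_4 = 0.
On [2, 3], s(t) = -4 - 31/24·(t - 2) + 61/14·(t - 2)² - 179/168·(t - 2)³.
With (t - 2) = 2/3: s(8/3) = -7349/2268.

-3.2403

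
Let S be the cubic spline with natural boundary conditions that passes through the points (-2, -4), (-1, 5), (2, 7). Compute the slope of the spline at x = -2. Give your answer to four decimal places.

Put M_i = S'' at the i-th knot. Here h = (1, 3) and Δ = (9, 2/3), so the interior equations h_(i-1)·M_(i-1) + 2(h_(i-1)+h_i)·M_i + h_i·M_(i+1) = 6(Δ_i − Δ_(i-1)) read
  1·M_0 + 8·M_1 + 3·M_2 = 6(Δ_1 - Δ_0) = -50
Natural end conditions: M_0 = M_2 = 0.
Solving: M_0 = 0, M_1 = -25/4, M_2 = 0.
On [-2, -1], S'(x) = b_0 + 2c_0·(x + 2) + 3d_0·(x + 2)² with b_0 = Δ_0 - h_0(2M_0 + M_1)/6 = 241/24, c_0 = M_0/2 = 0, d_0 = (M_1 - M_0)/(6h_0) = -25/24. So S'(-2) = 241/24.

10.0417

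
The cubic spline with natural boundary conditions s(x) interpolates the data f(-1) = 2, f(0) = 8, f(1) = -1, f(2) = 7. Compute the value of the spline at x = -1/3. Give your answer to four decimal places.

7.9012

With M_i denoting the second derivative at x_i, h_i = 1, 1, 1, and Δ_i = (y_(i+1) − y_i)/h_i = 6, -9, 8:
  1·M_0 + 4·M_1 + 1·M_2 = 6(Δ_1 - Δ_0) = -90
  1·M_1 + 4·M_2 + 1·M_3 = 6(Δ_2 - Δ_1) = 102
Natural end conditions: M_0 = M_3 = 0.
Forward elimination and back-substitution give M_0 = 0, M_1 = -154/5, M_2 = 166/5, M_3 = 0.
On [-1, 0], s(x) = 2 + 167/15·(x + 1) + 0·(x + 1)² - 77/15·(x + 1)³.
With (x + 1) = 2/3: s(-1/3) = 640/81.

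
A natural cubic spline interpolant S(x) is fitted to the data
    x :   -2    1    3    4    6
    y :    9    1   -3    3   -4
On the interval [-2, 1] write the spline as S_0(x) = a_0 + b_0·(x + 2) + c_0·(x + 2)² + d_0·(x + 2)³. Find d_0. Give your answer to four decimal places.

Put m_i = S'' at the i-th knot. Here h = (3, 2, 1, 2) and Δ = (-8/3, -2, 6, -7/2), so the interior equations h_(i-1)·m_(i-1) + 2(h_(i-1)+h_i)·m_i + h_i·m_(i+1) = 6(Δ_i − Δ_(i-1)) read
  3·m_0 + 10·m_1 + 2·m_2 = 6(Δ_1 - Δ_0) = 4
  2·m_1 + 6·m_2 + 1·m_3 = 6(Δ_2 - Δ_1) = 48
  1·m_2 + 6·m_3 + 2·m_4 = 6(Δ_3 - Δ_2) = -57
Natural end conditions: m_0 = m_4 = 0.
Hence m_0 = 0, m_1 = -275/163, m_2 = 1701/163, m_3 = -1832/163, m_4 = 0.
On [-2, 1], with S_0(x) = a_0 + b_0·(x + 2) + c_0·(x + 2)² + d_0·(x + 2)³: c_0 = m_0/2 = 0, d_0 = (m_1 - m_0)/(6h_0) = -275/2934, b_0 = Δ_0 - h_0(2m_0 + m_1)/6 = -1783/978.

-0.0937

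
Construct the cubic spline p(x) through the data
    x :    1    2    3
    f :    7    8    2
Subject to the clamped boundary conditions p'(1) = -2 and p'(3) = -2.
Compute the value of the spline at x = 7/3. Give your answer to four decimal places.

Let m_i = p''(x_i). Step sizes h_i = 1, 1; slopes of the chords Δ_i = (y_(i+1) - y_i)/h_i = 1, -6.
  1·m_0 + 4·m_1 + 1·m_2 = 6(Δ_1 - Δ_0) = -42
Clamped end conditions give two more equations: 2h_0·m_0 + h_0·m_1 = 6(Δ_0 - p'(1)) = 18 and h_1·m_1 + 2h_1·m_2 = 6(p'(3) - Δ_1) = 24.
Hence m_0 = 39/2, m_1 = -21, m_2 = 45/2.
On [2, 3], p(x) = 8 - 11/4·(x - 2) - 21/2·(x - 2)² + 29/4·(x - 2)³.
With (x - 2) = 1/3: p(7/3) = 167/27.

6.1852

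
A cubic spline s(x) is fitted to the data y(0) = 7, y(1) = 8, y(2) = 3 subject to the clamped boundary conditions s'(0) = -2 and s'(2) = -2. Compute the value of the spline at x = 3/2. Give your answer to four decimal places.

5.5000

Write σ_i for s''(x_i). With h_i = 1, 1 and divided differences Δ_i = 1, -5, the continuity of s' gives the tridiagonal system
  1·σ_0 + 4·σ_1 + 1·σ_2 = 6(Δ_1 - Δ_0) = -36
Clamped end conditions give two more equations: 2h_0·σ_0 + h_0·σ_1 = 6(Δ_0 - s'(0)) = 18 and h_1·σ_1 + 2h_1·σ_2 = 6(s'(2) - Δ_1) = 18.
Solving: σ_0 = 18, σ_1 = -18, σ_2 = 18.
On [1, 2], s(x) = 8 - 2·(x - 1) - 9·(x - 1)² + 6·(x - 1)³.
With (x - 1) = 1/2: s(3/2) = 11/2.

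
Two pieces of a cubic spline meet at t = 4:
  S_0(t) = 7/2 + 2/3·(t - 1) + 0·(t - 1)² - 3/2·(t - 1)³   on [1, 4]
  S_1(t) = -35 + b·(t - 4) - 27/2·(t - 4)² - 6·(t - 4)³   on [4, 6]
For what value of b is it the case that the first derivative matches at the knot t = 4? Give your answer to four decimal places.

S_0'(t) = 2/3 + 0·(t - 1) - 9/2·(t - 1)², so S_0'(4) = -239/6. On the right, S_1'(4) = b, so b = -239/6.

-39.8333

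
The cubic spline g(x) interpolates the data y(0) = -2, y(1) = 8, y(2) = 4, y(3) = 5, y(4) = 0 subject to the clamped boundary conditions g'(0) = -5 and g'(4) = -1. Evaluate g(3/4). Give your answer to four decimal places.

5.2740

Write σ_i for g''(x_i). With h_i = 1, 1, 1, 1 and divided differences Δ_i = 10, -4, 1, -5, the continuity of g' gives the tridiagonal system
  1·σ_0 + 4·σ_1 + 1·σ_2 = 6(Δ_1 - Δ_0) = -84
  1·σ_1 + 4·σ_2 + 1·σ_3 = 6(Δ_2 - Δ_1) = 30
  1·σ_2 + 4·σ_3 + 1·σ_4 = 6(Δ_3 - Δ_2) = -36
Clamped end conditions give two more equations: 2h_0·σ_0 + h_0·σ_1 = 6(Δ_0 - g'(0)) = 90 and h_3·σ_3 + 2h_3·σ_4 = 6(g'(4) - Δ_3) = 24.
Solving the tridiagonal system: σ_0 = 935/14, σ_1 = -305/7, σ_2 = 47/2, σ_3 = -143/7, σ_4 = 311/14.
On [0, 1], g(x) = -2 - 5·x + 935/28·x² - 515/28·x³.
With x = 3/4: g(3/4) = 9451/1792.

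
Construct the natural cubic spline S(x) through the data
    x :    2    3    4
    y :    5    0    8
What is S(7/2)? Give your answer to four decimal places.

2.7813

Put m_i = S'' at the i-th knot. Here h = (1, 1) and Δ = (-5, 8), so the interior equations h_(i-1)·m_(i-1) + 2(h_(i-1)+h_i)·m_i + h_i·m_(i+1) = 6(Δ_i − Δ_(i-1)) read
  1·m_0 + 4·m_1 + 1·m_2 = 6(Δ_1 - Δ_0) = 78
Natural end conditions: m_0 = m_2 = 0.
Solving: m_0 = 0, m_1 = 39/2, m_2 = 0.
On [3, 4], S(x) = 0 + 3/2·(x - 3) + 39/4·(x - 3)² - 13/4·(x - 3)³.
With (x - 3) = 1/2: S(7/2) = 89/32.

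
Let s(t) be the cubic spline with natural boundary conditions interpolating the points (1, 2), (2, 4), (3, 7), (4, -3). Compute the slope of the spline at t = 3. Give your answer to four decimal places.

-2.9333

Put M_i = s'' at the i-th knot. Here h = (1, 1, 1) and Δ = (2, 3, -10), so the interior equations h_(i-1)·M_(i-1) + 2(h_(i-1)+h_i)·M_i + h_i·M_(i+1) = 6(Δ_i − Δ_(i-1)) read
  1·M_0 + 4·M_1 + 1·M_2 = 6(Δ_1 - Δ_0) = 6
  1·M_1 + 4·M_2 + 1·M_3 = 6(Δ_2 - Δ_1) = -78
Natural end conditions: M_0 = M_3 = 0.
Solving the tridiagonal system: M_0 = 0, M_1 = 34/5, M_2 = -106/5, M_3 = 0.
On [3, 4], s'(t) = b_2 + 2c_2·(t - 3) + 3d_2·(t - 3)² with b_2 = Δ_2 - h_2(2M_2 + M_3)/6 = -44/15, c_2 = M_2/2 = -53/5, d_2 = (M_3 - M_2)/(6h_2) = 53/15. So s'(3) = -44/15.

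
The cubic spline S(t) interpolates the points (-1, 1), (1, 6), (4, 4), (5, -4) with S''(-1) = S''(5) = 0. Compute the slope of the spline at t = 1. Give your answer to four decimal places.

Write M_i for S''(x_i). With h_i = 2, 3, 1 and divided differences Δ_i = 5/2, -2/3, -8, the continuity of S' gives the tridiagonal system
  2·M_0 + 10·M_1 + 3·M_2 = 6(Δ_1 - Δ_0) = -19
  3·M_1 + 8·M_2 + 1·M_3 = 6(Δ_2 - Δ_1) = -44
Natural end conditions: M_0 = M_3 = 0.
Solving the tridiagonal system: M_0 = 0, M_1 = -20/71, M_2 = -383/71, M_3 = 0.
On [1, 4], S'(t) = b_1 + 2c_1·(t - 1) + 3d_1·(t - 1)² with b_1 = Δ_1 - h_1(2M_1 + M_2)/6 = 985/426, c_1 = M_1/2 = -10/71, d_1 = (M_2 - M_1)/(6h_1) = -121/426. So S'(1) = 985/426.

2.3122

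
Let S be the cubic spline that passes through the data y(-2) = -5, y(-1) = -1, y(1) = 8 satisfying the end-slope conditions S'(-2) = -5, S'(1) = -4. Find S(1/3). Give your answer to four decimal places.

With M_i denoting the second derivative at x_i, h_i = 1, 2, and Δ_i = (y_(i+1) − y_i)/h_i = 4, 9/2:
  1·M_0 + 6·M_1 + 2·M_2 = 6(Δ_1 - Δ_0) = 3
Clamped end conditions give two more equations: 2h_0·M_0 + h_0·M_1 = 6(Δ_0 - S'(-2)) = 54 and h_1·M_1 + 2h_1·M_2 = 6(S'(1) - Δ_1) = -51.
Solving the tridiagonal system: M_0 = 161/6, M_1 = 1/3, M_2 = -155/12.
On [-1, 1], S(x) = -1 + 103/12·(x + 1) + 1/6·(x + 1)² - 53/48·(x + 1)³.
With (x + 1) = 4/3: S(1/3) = 658/81.

8.1235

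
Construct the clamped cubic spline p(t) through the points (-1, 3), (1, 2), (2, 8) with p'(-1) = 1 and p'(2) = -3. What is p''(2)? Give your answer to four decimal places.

-34.8333

Let m_i = p''(x_i). Step sizes h_i = 2, 1; slopes of the chords Δ_i = (y_(i+1) - y_i)/h_i = -1/2, 6.
  2·m_0 + 6·m_1 + 1·m_2 = 6(Δ_1 - Δ_0) = 39
Clamped end conditions give two more equations: 2h_0·m_0 + h_0·m_1 = 6(Δ_0 - p'(-1)) = -9 and h_1·m_1 + 2h_1·m_2 = 6(p'(2) - Δ_1) = -54.
Solving: m_0 = -121/12, m_1 = 47/3, m_2 = -209/6.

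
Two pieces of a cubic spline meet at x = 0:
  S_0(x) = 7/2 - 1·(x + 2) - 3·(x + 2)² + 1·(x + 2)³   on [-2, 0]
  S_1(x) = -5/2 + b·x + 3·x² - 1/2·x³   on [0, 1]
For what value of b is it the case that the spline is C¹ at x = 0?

-1

S_0'(x) = -1 - 6·(x + 2) + 3·(x + 2)², so S_0'(0) = -1. On the right, S_1'(0) = b, so b = -1.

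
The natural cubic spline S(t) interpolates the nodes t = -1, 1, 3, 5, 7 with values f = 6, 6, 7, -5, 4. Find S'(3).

-4

With M_i denoting the second derivative at x_i, h_i = 2, 2, 2, 2, and Δ_i = (y_(i+1) − y_i)/h_i = 0, 1/2, -6, 9/2:
  2·M_0 + 8·M_1 + 2·M_2 = 6(Δ_1 - Δ_0) = 3
  2·M_1 + 8·M_2 + 2·M_3 = 6(Δ_2 - Δ_1) = -39
  2·M_2 + 8·M_3 + 2·M_4 = 6(Δ_3 - Δ_2) = 63
Natural end conditions: M_0 = M_4 = 0.
Forward elimination and back-substitution give M_0 = 0, M_1 = 33/14, M_2 = -111/14, M_3 = 69/7, M_4 = 0.
On [3, 5], S'(t) = b_2 + 2c_2·(t - 3) + 3d_2·(t - 3)² with b_2 = Δ_2 - h_2(2M_2 + M_3)/6 = -4, c_2 = M_2/2 = -111/28, d_2 = (M_3 - M_2)/(6h_2) = 83/56. So S'(3) = -4.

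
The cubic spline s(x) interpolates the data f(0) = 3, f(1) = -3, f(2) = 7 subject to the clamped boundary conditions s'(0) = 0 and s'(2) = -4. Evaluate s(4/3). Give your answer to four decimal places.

0.4815

Write σ_i for s''(x_i). With h_i = 1, 1 and divided differences Δ_i = -6, 10, the continuity of s' gives the tridiagonal system
  1·σ_0 + 4·σ_1 + 1·σ_2 = 6(Δ_1 - Δ_0) = 96
Clamped end conditions give two more equations: 2h_0·σ_0 + h_0·σ_1 = 6(Δ_0 - s'(0)) = -36 and h_1·σ_1 + 2h_1·σ_2 = 6(s'(2) - Δ_1) = -84.
Forward elimination and back-substitution give σ_0 = -44, σ_1 = 52, σ_2 = -68.
On [1, 2], s(x) = -3 + 4·(x - 1) + 26·(x - 1)² - 20·(x - 1)³.
With (x - 1) = 1/3: s(4/3) = 13/27.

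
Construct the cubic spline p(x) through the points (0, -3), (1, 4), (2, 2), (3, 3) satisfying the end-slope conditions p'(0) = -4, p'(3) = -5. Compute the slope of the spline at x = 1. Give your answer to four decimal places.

4.9333

Write M_i for p''(x_i). With h_i = 1, 1, 1 and divided differences Δ_i = 7, -2, 1, the continuity of p' gives the tridiagonal system
  1·M_0 + 4·M_1 + 1·M_2 = 6(Δ_1 - Δ_0) = -54
  1·M_1 + 4·M_2 + 1·M_3 = 6(Δ_2 - Δ_1) = 18
Clamped end conditions give two more equations: 2h_0·M_0 + h_0·M_1 = 6(Δ_0 - p'(0)) = 66 and h_2·M_2 + 2h_2·M_3 = 6(p'(3) - Δ_2) = -36.
Solving: M_0 = 722/15, M_1 = -454/15, M_2 = 284/15, M_3 = -412/15.
On [1, 2], p'(x) = b_1 + 2c_1·(x - 1) + 3d_1·(x - 1)² with b_1 = Δ_1 - h_1(2M_1 + M_2)/6 = 74/15, c_1 = M_1/2 = -227/15, d_1 = (M_2 - M_1)/(6h_1) = 41/5. So p'(1) = 74/15.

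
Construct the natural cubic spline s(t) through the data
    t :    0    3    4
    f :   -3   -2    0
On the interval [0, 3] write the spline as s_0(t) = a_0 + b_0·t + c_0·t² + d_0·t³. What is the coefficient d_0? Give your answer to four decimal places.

Let M_i = s''(x_i). Step sizes h_i = 3, 1; slopes of the chords Δ_i = (y_(i+1) - y_i)/h_i = 1/3, 2.
  3·M_0 + 8·M_1 + 1·M_2 = 6(Δ_1 - Δ_0) = 10
Natural end conditions: M_0 = M_2 = 0.
Hence M_0 = 0, M_1 = 5/4, M_2 = 0.
On [0, 3], with s_0(t) = a_0 + b_0·t + c_0·t² + d_0·t³: c_0 = M_0/2 = 0, d_0 = (M_1 - M_0)/(6h_0) = 5/72, b_0 = Δ_0 - h_0(2M_0 + M_1)/6 = -7/24.

0.0694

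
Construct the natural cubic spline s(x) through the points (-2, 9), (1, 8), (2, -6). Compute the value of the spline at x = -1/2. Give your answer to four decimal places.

14.2656

Let M_i = s''(x_i). Step sizes h_i = 3, 1; slopes of the chords Δ_i = (y_(i+1) - y_i)/h_i = -1/3, -14.
  3·M_0 + 8·M_1 + 1·M_2 = 6(Δ_1 - Δ_0) = -82
Natural end conditions: M_0 = M_2 = 0.
Solving: M_0 = 0, M_1 = -41/4, M_2 = 0.
On [-2, 1], s(x) = 9 + 115/24·(x + 2) + 0·(x + 2)² - 41/72·(x + 2)³.
With (x + 2) = 3/2: s(-1/2) = 913/64.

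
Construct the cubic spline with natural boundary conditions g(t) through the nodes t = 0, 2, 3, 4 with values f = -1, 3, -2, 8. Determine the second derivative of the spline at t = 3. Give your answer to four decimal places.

25.3043

Put M_i = g'' at the i-th knot. Here h = (2, 1, 1) and Δ = (2, -5, 10), so the interior equations h_(i-1)·M_(i-1) + 2(h_(i-1)+h_i)·M_i + h_i·M_(i+1) = 6(Δ_i − Δ_(i-1)) read
  2·M_0 + 6·M_1 + 1·M_2 = 6(Δ_1 - Δ_0) = -42
  1·M_1 + 4·M_2 + 1·M_3 = 6(Δ_2 - Δ_1) = 90
Natural end conditions: M_0 = M_3 = 0.
Forward elimination and back-substitution give M_0 = 0, M_1 = -258/23, M_2 = 582/23, M_3 = 0.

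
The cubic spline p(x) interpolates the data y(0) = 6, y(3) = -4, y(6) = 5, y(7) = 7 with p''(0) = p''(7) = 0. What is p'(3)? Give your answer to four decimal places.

0.3678

Let M_i = p''(x_i). Step sizes h_i = 3, 3, 1; slopes of the chords Δ_i = (y_(i+1) - y_i)/h_i = -10/3, 3, 2.
  3·M_0 + 12·M_1 + 3·M_2 = 6(Δ_1 - Δ_0) = 38
  3·M_1 + 8·M_2 + 1·M_3 = 6(Δ_2 - Δ_1) = -6
Natural end conditions: M_0 = M_3 = 0.
Solving: M_0 = 0, M_1 = 322/87, M_2 = -62/29, M_3 = 0.
On [3, 6], p'(x) = b_1 + 2c_1·(x - 3) + 3d_1·(x - 3)² with b_1 = Δ_1 - h_1(2M_1 + M_2)/6 = 32/87, c_1 = M_1/2 = 161/87, d_1 = (M_2 - M_1)/(6h_1) = -254/783. So p'(3) = 32/87.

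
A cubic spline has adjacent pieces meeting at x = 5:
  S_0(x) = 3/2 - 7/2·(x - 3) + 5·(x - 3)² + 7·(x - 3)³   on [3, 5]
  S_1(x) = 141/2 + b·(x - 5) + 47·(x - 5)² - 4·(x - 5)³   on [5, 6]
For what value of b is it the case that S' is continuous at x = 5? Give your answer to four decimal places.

100.5000

S_0'(x) = -7/2 + 10·(x - 3) + 21·(x - 3)², so S_0'(5) = 201/2. On the right, S_1'(5) = b, so b = 201/2.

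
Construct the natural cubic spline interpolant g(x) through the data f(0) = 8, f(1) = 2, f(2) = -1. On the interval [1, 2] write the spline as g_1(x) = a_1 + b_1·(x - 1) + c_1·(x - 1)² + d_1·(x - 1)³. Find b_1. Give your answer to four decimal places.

Let m_i = g''(x_i). Step sizes h_i = 1, 1; slopes of the chords Δ_i = (y_(i+1) - y_i)/h_i = -6, -3.
  1·m_0 + 4·m_1 + 1·m_2 = 6(Δ_1 - Δ_0) = 18
Natural end conditions: m_0 = m_2 = 0.
Forward elimination and back-substitution give m_0 = 0, m_1 = 9/2, m_2 = 0.
On [1, 2], with g_1(x) = a_1 + b_1·(x - 1) + c_1·(x - 1)² + d_1·(x - 1)³: c_1 = m_1/2 = 9/4, d_1 = (m_2 - m_1)/(6h_1) = -3/4, b_1 = Δ_1 - h_1(2m_1 + m_2)/6 = -9/2.

-4.5000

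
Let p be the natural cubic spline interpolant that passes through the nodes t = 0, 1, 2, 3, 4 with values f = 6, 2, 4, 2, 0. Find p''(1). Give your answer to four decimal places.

With m_i denoting the second derivative at x_i, h_i = 1, 1, 1, 1, and Δ_i = (y_(i+1) − y_i)/h_i = -4, 2, -2, -2:
  1·m_0 + 4·m_1 + 1·m_2 = 6(Δ_1 - Δ_0) = 36
  1·m_1 + 4·m_2 + 1·m_3 = 6(Δ_2 - Δ_1) = -24
  1·m_2 + 4·m_3 + 1·m_4 = 6(Δ_3 - Δ_2) = 0
Natural end conditions: m_0 = m_4 = 0.
Solving the tridiagonal system: m_0 = 0, m_1 = 159/14, m_2 = -66/7, m_3 = 33/14, m_4 = 0.

11.3571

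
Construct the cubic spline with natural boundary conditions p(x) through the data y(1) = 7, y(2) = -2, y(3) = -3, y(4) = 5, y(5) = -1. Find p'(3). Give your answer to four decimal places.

6.2500

Write M_i for p''(x_i). With h_i = 1, 1, 1, 1 and divided differences Δ_i = -9, -1, 8, -6, the continuity of p' gives the tridiagonal system
  1·M_0 + 4·M_1 + 1·M_2 = 6(Δ_1 - Δ_0) = 48
  1·M_1 + 4·M_2 + 1·M_3 = 6(Δ_2 - Δ_1) = 54
  1·M_2 + 4·M_3 + 1·M_4 = 6(Δ_3 - Δ_2) = -84
Natural end conditions: M_0 = M_4 = 0.
Solving: M_0 = 0, M_1 = 15/2, M_2 = 18, M_3 = -51/2, M_4 = 0.
On [3, 4], p'(x) = b_2 + 2c_2·(x - 3) + 3d_2·(x - 3)² with b_2 = Δ_2 - h_2(2M_2 + M_3)/6 = 25/4, c_2 = M_2/2 = 9, d_2 = (M_3 - M_2)/(6h_2) = -29/4. So p'(3) = 25/4.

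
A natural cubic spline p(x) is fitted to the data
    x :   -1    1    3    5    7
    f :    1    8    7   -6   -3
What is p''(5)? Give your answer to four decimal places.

7.5000

Write m_i for p''(x_i). With h_i = 2, 2, 2, 2 and divided differences Δ_i = 7/2, -1/2, -13/2, 3/2, the continuity of p' gives the tridiagonal system
  2·m_0 + 8·m_1 + 2·m_2 = 6(Δ_1 - Δ_0) = -24
  2·m_1 + 8·m_2 + 2·m_3 = 6(Δ_2 - Δ_1) = -36
  2·m_2 + 8·m_3 + 2·m_4 = 6(Δ_3 - Δ_2) = 48
Natural end conditions: m_0 = m_4 = 0.
Hence m_0 = 0, m_1 = -3/2, m_2 = -6, m_3 = 15/2, m_4 = 0.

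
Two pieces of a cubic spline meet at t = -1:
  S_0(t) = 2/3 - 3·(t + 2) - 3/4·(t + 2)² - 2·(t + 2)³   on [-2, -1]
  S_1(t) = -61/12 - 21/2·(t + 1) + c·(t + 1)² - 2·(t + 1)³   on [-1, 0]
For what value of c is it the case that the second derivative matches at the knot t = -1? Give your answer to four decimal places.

-6.7500

S_0''(t) = -3/2 - 12·(t + 2), so S_0''(-1) = -27/2. On the right, S_1''(-1) = 2c, so c = -27/4.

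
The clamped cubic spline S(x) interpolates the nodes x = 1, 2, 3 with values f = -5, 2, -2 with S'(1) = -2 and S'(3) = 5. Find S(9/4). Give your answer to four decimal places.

1.3516

With M_i denoting the second derivative at x_i, h_i = 1, 1, and Δ_i = (y_(i+1) − y_i)/h_i = 7, -4:
  1·M_0 + 4·M_1 + 1·M_2 = 6(Δ_1 - Δ_0) = -66
Clamped end conditions give two more equations: 2h_0·M_0 + h_0·M_1 = 6(Δ_0 - S'(1)) = 54 and h_1·M_1 + 2h_1·M_2 = 6(S'(3) - Δ_1) = 54.
Forward elimination and back-substitution give M_0 = 47, M_1 = -40, M_2 = 47.
On [2, 3], S(x) = 2 + 3/2·(x - 2) - 20·(x - 2)² + 29/2·(x - 2)³.
With (x - 2) = 1/4: S(9/4) = 173/128.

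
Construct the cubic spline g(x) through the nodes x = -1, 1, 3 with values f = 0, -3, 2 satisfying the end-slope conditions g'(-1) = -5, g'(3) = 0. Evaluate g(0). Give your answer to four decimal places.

With M_i denoting the second derivative at x_i, h_i = 2, 2, and Δ_i = (y_(i+1) − y_i)/h_i = -3/2, 5/2:
  2·M_0 + 8·M_1 + 2·M_2 = 6(Δ_1 - Δ_0) = 24
Clamped end conditions give two more equations: 2h_0·M_0 + h_0·M_1 = 6(Δ_0 - g'(-1)) = 21 and h_1·M_1 + 2h_1·M_2 = 6(g'(3) - Δ_1) = -15.
Hence M_0 = 7/2, M_1 = 7/2, M_2 = -11/2.
On [-1, 1], g(x) = 0 - 5·(x + 1) + 7/4·(x + 1)² + 0·(x + 1)³.
With (x + 1) = 1: g(0) = -13/4.

-3.2500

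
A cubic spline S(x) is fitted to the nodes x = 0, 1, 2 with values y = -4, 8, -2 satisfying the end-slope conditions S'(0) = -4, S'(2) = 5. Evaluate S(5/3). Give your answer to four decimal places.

-0.0556

Put σ_i = S'' at the i-th knot. Here h = (1, 1) and Δ = (12, -10), so the interior equations h_(i-1)·σ_(i-1) + 2(h_(i-1)+h_i)·σ_i + h_i·σ_(i+1) = 6(Δ_i − Δ_(i-1)) read
  1·σ_0 + 4·σ_1 + 1·σ_2 = 6(Δ_1 - Δ_0) = -132
Clamped end conditions give two more equations: 2h_0·σ_0 + h_0·σ_1 = 6(Δ_0 - S'(0)) = 96 and h_1·σ_1 + 2h_1·σ_2 = 6(S'(2) - Δ_1) = 90.
Forward elimination and back-substitution give σ_0 = 171/2, σ_1 = -75, σ_2 = 165/2.
On [1, 2], S(x) = 8 + 5/4·(x - 1) - 75/2·(x - 1)² + 105/4·(x - 1)³.
With (x - 1) = 2/3: S(5/3) = -1/18.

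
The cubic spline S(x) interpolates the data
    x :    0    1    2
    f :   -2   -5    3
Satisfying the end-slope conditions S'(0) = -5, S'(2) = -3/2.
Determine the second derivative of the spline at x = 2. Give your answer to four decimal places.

-43.2500

Let σ_i = S''(x_i). Step sizes h_i = 1, 1; slopes of the chords Δ_i = (y_(i+1) - y_i)/h_i = -3, 8.
  1·σ_0 + 4·σ_1 + 1·σ_2 = 6(Δ_1 - Δ_0) = 66
Clamped end conditions give two more equations: 2h_0·σ_0 + h_0·σ_1 = 6(Δ_0 - S'(0)) = 12 and h_1·σ_1 + 2h_1·σ_2 = 6(S'(2) - Δ_1) = -57.
Solving: σ_0 = -35/4, σ_1 = 59/2, σ_2 = -173/4.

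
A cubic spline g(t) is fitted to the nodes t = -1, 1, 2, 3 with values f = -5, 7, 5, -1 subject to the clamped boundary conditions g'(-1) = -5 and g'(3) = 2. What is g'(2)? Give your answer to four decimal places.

-7.5909

Let M_i = g''(x_i). Step sizes h_i = 2, 1, 1; slopes of the chords Δ_i = (y_(i+1) - y_i)/h_i = 6, -2, -6.
  2·M_0 + 6·M_1 + 1·M_2 = 6(Δ_1 - Δ_0) = -48
  1·M_1 + 4·M_2 + 1·M_3 = 6(Δ_2 - Δ_1) = -24
Clamped end conditions give two more equations: 2h_0·M_0 + h_0·M_1 = 6(Δ_0 - g'(-1)) = 66 and h_2·M_2 + 2h_2·M_3 = 6(g'(3) - Δ_2) = 48.
Forward elimination and back-substitution give M_0 = 260/11, M_1 = -157/11, M_2 = -106/11, M_3 = 317/11.
On [2, 3], g'(t) = b_2 + 2c_2·(t - 2) + 3d_2·(t - 2)² with b_2 = Δ_2 - h_2(2M_2 + M_3)/6 = -167/22, c_2 = M_2/2 = -53/11, d_2 = (M_3 - M_2)/(6h_2) = 141/22. So g'(2) = -167/22.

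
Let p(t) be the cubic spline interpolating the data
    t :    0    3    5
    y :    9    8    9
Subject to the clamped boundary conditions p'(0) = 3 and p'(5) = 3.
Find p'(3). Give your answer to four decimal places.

With M_i denoting the second derivative at x_i, h_i = 3, 2, and Δ_i = (y_(i+1) − y_i)/h_i = -1/3, 1/2:
  3·M_0 + 10·M_1 + 2·M_2 = 6(Δ_1 - Δ_0) = 5
Clamped end conditions give two more equations: 2h_0·M_0 + h_0·M_1 = 6(Δ_0 - p'(0)) = -20 and h_1·M_1 + 2h_1·M_2 = 6(p'(5) - Δ_1) = 15.
Solving the tridiagonal system: M_0 = -23/6, M_1 = 1, M_2 = 13/4.
On [3, 5], p'(t) = b_1 + 2c_1·(t - 3) + 3d_1·(t - 3)² with b_1 = Δ_1 - h_1(2M_1 + M_2)/6 = -5/4, c_1 = M_1/2 = 1/2, d_1 = (M_2 - M_1)/(6h_1) = 3/16. So p'(3) = -5/4.

-1.2500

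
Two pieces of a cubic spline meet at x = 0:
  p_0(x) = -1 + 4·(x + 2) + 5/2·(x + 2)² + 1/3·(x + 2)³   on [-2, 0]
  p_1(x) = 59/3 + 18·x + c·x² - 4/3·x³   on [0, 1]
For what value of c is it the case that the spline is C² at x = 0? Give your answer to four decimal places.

p_0''(x) = 5 + 2·(x + 2), so p_0''(0) = 9. On the right, p_1''(0) = 2c, so c = 9/2.

4.5000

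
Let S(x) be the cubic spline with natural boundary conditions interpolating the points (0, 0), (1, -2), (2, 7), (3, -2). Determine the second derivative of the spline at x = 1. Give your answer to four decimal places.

Write M_i for S''(x_i). With h_i = 1, 1, 1 and divided differences Δ_i = -2, 9, -9, the continuity of S' gives the tridiagonal system
  1·M_0 + 4·M_1 + 1·M_2 = 6(Δ_1 - Δ_0) = 66
  1·M_1 + 4·M_2 + 1·M_3 = 6(Δ_2 - Δ_1) = -108
Natural end conditions: M_0 = M_3 = 0.
Solving: M_0 = 0, M_1 = 124/5, M_2 = -166/5, M_3 = 0.

24.8000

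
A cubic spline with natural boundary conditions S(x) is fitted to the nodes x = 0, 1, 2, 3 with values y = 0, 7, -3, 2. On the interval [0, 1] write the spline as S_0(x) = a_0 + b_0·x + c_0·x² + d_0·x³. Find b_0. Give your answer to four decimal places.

Let M_i = S''(x_i). Step sizes h_i = 1, 1, 1; slopes of the chords Δ_i = (y_(i+1) - y_i)/h_i = 7, -10, 5.
  1·M_0 + 4·M_1 + 1·M_2 = 6(Δ_1 - Δ_0) = -102
  1·M_1 + 4·M_2 + 1·M_3 = 6(Δ_2 - Δ_1) = 90
Natural end conditions: M_0 = M_3 = 0.
Solving the tridiagonal system: M_0 = 0, M_1 = -166/5, M_2 = 154/5, M_3 = 0.
On [0, 1], with S_0(x) = a_0 + b_0·x + c_0·x² + d_0·x³: c_0 = M_0/2 = 0, d_0 = (M_1 - M_0)/(6h_0) = -83/15, b_0 = Δ_0 - h_0(2M_0 + M_1)/6 = 188/15.

12.5333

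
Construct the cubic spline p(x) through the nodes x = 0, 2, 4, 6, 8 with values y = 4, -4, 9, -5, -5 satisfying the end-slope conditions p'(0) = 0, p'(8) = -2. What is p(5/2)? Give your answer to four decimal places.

-1.5059

Write σ_i for p''(x_i). With h_i = 2, 2, 2, 2 and divided differences Δ_i = -4, 13/2, -7, 0, the continuity of p' gives the tridiagonal system
  2·σ_0 + 8·σ_1 + 2·σ_2 = 6(Δ_1 - Δ_0) = 63
  2·σ_1 + 8·σ_2 + 2·σ_3 = 6(Δ_2 - Δ_1) = -81
  2·σ_2 + 8·σ_3 + 2·σ_4 = 6(Δ_3 - Δ_2) = 42
Clamped end conditions give two more equations: 2h_0·σ_0 + h_0·σ_1 = 6(Δ_0 - p'(0)) = -24 and h_3·σ_3 + 2h_3·σ_4 = 6(p'(8) - Δ_3) = -12.
Hence σ_0 = -1543/112, σ_1 = 871/56, σ_2 = -271/16, σ_3 = 655/56, σ_4 = -991/112.
On [2, 4], p(x) = -4 + 199/112·(x - 2) + 871/112·(x - 2)² - 1213/448·(x - 2)³.
With (x - 2) = 1/2: p(5/2) = -771/512.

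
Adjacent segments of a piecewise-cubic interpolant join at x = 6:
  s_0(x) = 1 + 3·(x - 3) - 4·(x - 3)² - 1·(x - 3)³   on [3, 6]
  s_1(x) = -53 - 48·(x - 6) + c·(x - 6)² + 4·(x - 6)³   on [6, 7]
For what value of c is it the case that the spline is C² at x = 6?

-13

s_0''(x) = -8 - 6·(x - 3), so s_0''(6) = -26. On the right, s_1''(6) = 2c, so c = -13.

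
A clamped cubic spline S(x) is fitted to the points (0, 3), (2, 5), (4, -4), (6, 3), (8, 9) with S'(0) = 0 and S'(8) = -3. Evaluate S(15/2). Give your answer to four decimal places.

Put M_i = S'' at the i-th knot. Here h = (2, 2, 2, 2) and Δ = (1, -9/2, 7/2, 3), so the interior equations h_(i-1)·M_(i-1) + 2(h_(i-1)+h_i)·M_i + h_i·M_(i+1) = 6(Δ_i − Δ_(i-1)) read
  2·M_0 + 8·M_1 + 2·M_2 = 6(Δ_1 - Δ_0) = -33
  2·M_1 + 8·M_2 + 2·M_3 = 6(Δ_2 - Δ_1) = 48
  2·M_2 + 8·M_3 + 2·M_4 = 6(Δ_3 - Δ_2) = -3
Clamped end conditions give two more equations: 2h_0·M_0 + h_0·M_1 = 6(Δ_0 - S'(0)) = 6 and h_3·M_3 + 2h_3·M_4 = 6(S'(8) - Δ_3) = -36.
Solving: M_0 = 291/56, M_1 = -207/28, M_2 = 63/8, M_3 = -3/28, M_4 = -501/56.
On [6, 8], S(x) = 3 + 339/56·(x - 6) - 3/56·(x - 6)² - 165/224·(x - 6)³.
With (x - 6) = 3/2: S(15/2) = 16977/1792.

9.4738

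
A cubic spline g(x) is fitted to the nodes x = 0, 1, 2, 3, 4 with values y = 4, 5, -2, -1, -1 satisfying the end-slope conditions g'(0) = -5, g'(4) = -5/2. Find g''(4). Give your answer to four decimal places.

Let m_i = g''(x_i). Step sizes h_i = 1, 1, 1, 1; slopes of the chords Δ_i = (y_(i+1) - y_i)/h_i = 1, -7, 1, 0.
  1·m_0 + 4·m_1 + 1·m_2 = 6(Δ_1 - Δ_0) = -48
  1·m_1 + 4·m_2 + 1·m_3 = 6(Δ_2 - Δ_1) = 48
  1·m_2 + 4·m_3 + 1·m_4 = 6(Δ_3 - Δ_2) = -6
Clamped end conditions give two more equations: 2h_0·m_0 + h_0·m_1 = 6(Δ_0 - g'(0)) = 36 and h_3·m_3 + 2h_3·m_4 = 6(g'(4) - Δ_3) = -15.
Solving: m_0 = 1691/56, m_1 = -683/28, m_2 = 155/8, m_3 = -143/28, m_4 = -277/56.

-4.9464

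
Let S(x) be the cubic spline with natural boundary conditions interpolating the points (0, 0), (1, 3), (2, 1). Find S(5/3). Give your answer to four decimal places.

Let M_i = S''(x_i). Step sizes h_i = 1, 1; slopes of the chords Δ_i = (y_(i+1) - y_i)/h_i = 3, -2.
  1·M_0 + 4·M_1 + 1·M_2 = 6(Δ_1 - Δ_0) = -30
Natural end conditions: M_0 = M_2 = 0.
Solving: M_0 = 0, M_1 = -15/2, M_2 = 0.
On [1, 2], S(x) = 3 + 1/2·(x - 1) - 15/4·(x - 1)² + 5/4·(x - 1)³.
With (x - 1) = 2/3: S(5/3) = 55/27.

2.0370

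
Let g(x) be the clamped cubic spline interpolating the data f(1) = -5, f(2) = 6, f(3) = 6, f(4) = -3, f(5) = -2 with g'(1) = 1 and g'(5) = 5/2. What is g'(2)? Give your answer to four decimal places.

10.0268

Write σ_i for g''(x_i). With h_i = 1, 1, 1, 1 and divided differences Δ_i = 11, 0, -9, 1, the continuity of g' gives the tridiagonal system
  1·σ_0 + 4·σ_1 + 1·σ_2 = 6(Δ_1 - Δ_0) = -66
  1·σ_1 + 4·σ_2 + 1·σ_3 = 6(Δ_2 - Δ_1) = -54
  1·σ_2 + 4·σ_3 + 1·σ_4 = 6(Δ_3 - Δ_2) = 60
Clamped end conditions give two more equations: 2h_0·σ_0 + h_0·σ_1 = 6(Δ_0 - g'(1)) = 60 and h_3·σ_3 + 2h_3·σ_4 = 6(g'(5) - Δ_3) = 9.
Solving: σ_0 = 2349/56, σ_1 = -669/28, σ_2 = -99/8, σ_3 = 543/28, σ_4 = -291/56.
On [2, 3], g'(x) = b_1 + 2c_1·(x - 2) + 3d_1·(x - 2)² with b_1 = Δ_1 - h_1(2σ_1 + σ_2)/6 = 1123/112, c_1 = σ_1/2 = -669/56, d_1 = (σ_2 - σ_1)/(6h_1) = 215/112. So g'(2) = 1123/112.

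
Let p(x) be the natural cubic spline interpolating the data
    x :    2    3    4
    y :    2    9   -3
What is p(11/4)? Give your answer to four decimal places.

Write M_i for p''(x_i). With h_i = 1, 1 and divided differences Δ_i = 7, -12, the continuity of p' gives the tridiagonal system
  1·M_0 + 4·M_1 + 1·M_2 = 6(Δ_1 - Δ_0) = -114
Natural end conditions: M_0 = M_2 = 0.
Solving the tridiagonal system: M_0 = 0, M_1 = -57/2, M_2 = 0.
On [2, 3], p(x) = 2 + 47/4·(x - 2) + 0·(x - 2)² - 19/4·(x - 2)³.
With (x - 2) = 3/4: p(11/4) = 2255/256.

8.8086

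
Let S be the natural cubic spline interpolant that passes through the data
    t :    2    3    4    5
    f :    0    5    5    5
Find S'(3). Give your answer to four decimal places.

2.3333

Write m_i for S''(x_i). With h_i = 1, 1, 1 and divided differences Δ_i = 5, 0, 0, the continuity of S' gives the tridiagonal system
  1·m_0 + 4·m_1 + 1·m_2 = 6(Δ_1 - Δ_0) = -30
  1·m_1 + 4·m_2 + 1·m_3 = 6(Δ_2 - Δ_1) = 0
Natural end conditions: m_0 = m_3 = 0.
Solving: m_0 = 0, m_1 = -8, m_2 = 2, m_3 = 0.
On [3, 4], S'(t) = b_1 + 2c_1·(t - 3) + 3d_1·(t - 3)² with b_1 = Δ_1 - h_1(2m_1 + m_2)/6 = 7/3, c_1 = m_1/2 = -4, d_1 = (m_2 - m_1)/(6h_1) = 5/3. So S'(3) = 7/3.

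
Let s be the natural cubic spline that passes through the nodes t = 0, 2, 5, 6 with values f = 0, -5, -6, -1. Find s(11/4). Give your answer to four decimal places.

-6.6969

Put M_i = s'' at the i-th knot. Here h = (2, 3, 1) and Δ = (-5/2, -1/3, 5), so the interior equations h_(i-1)·M_(i-1) + 2(h_(i-1)+h_i)·M_i + h_i·M_(i+1) = 6(Δ_i − Δ_(i-1)) read
  2·M_0 + 10·M_1 + 3·M_2 = 6(Δ_1 - Δ_0) = 13
  3·M_1 + 8·M_2 + 1·M_3 = 6(Δ_2 - Δ_1) = 32
Natural end conditions: M_0 = M_3 = 0.
Hence M_0 = 0, M_1 = 8/71, M_2 = 281/71, M_3 = 0.
On [2, 5], s(t) = -5 - 1033/426·(t - 2) + 4/71·(t - 2)² + 91/426·(t - 2)³.
With (t - 2) = 3/4: s(11/4) = -60861/9088.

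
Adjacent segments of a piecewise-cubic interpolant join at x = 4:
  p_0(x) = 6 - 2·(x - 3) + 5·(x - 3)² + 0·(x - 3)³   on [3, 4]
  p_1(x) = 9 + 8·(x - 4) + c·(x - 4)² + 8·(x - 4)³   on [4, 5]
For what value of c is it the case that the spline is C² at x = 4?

p_0''(x) = 10 + 0·(x - 3), so p_0''(4) = 10. On the right, p_1''(4) = 2c, so c = 5.

5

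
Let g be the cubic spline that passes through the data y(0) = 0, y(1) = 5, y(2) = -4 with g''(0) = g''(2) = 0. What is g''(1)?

With M_i denoting the second derivative at x_i, h_i = 1, 1, and Δ_i = (y_(i+1) − y_i)/h_i = 5, -9:
  1·M_0 + 4·M_1 + 1·M_2 = 6(Δ_1 - Δ_0) = -84
Natural end conditions: M_0 = M_2 = 0.
Solving: M_0 = 0, M_1 = -21, M_2 = 0.

-21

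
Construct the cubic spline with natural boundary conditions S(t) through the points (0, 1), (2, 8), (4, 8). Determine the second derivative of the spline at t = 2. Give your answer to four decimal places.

Put M_i = S'' at the i-th knot. Here h = (2, 2) and Δ = (7/2, 0), so the interior equations h_(i-1)·M_(i-1) + 2(h_(i-1)+h_i)·M_i + h_i·M_(i+1) = 6(Δ_i − Δ_(i-1)) read
  2·M_0 + 8·M_1 + 2·M_2 = 6(Δ_1 - Δ_0) = -21
Natural end conditions: M_0 = M_2 = 0.
Solving the tridiagonal system: M_0 = 0, M_1 = -21/8, M_2 = 0.

-2.6250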